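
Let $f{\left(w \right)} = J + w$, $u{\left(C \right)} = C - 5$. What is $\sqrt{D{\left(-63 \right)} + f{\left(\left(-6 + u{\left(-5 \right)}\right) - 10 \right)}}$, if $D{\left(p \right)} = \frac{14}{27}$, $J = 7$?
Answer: $\frac{i \sqrt{1497}}{9} \approx 4.299 i$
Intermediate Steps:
$D{\left(p \right)} = \frac{14}{27}$ ($D{\left(p \right)} = 14 \cdot \frac{1}{27} = \frac{14}{27}$)
$u{\left(C \right)} = -5 + C$ ($u{\left(C \right)} = C - 5 = -5 + C$)
$f{\left(w \right)} = 7 + w$
$\sqrt{D{\left(-63 \right)} + f{\left(\left(-6 + u{\left(-5 \right)}\right) - 10 \right)}} = \sqrt{\frac{14}{27} + \left(7 - 26\right)} = \sqrt{\frac{14}{27} - 19} = \sqrt{- \frac{499}{27}} = \frac{i \sqrt{1497}}{9}$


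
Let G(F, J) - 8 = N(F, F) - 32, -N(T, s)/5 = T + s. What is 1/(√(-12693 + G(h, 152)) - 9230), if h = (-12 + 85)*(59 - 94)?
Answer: -9230/85180067 - √12833/85180067 ≈ -0.00010969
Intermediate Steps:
N(T, s) = -5*T - 5*s (N(T, s) = -5*(T + s) = -5*T - 5*s)
h = -2555 (h = 73*(-35) = -2555)
G(F, J) = -24 - 10*F (G(F, J) = 8 + ((-5*F - 5*F) - 32) = 8 + (-10*F - 32) = 8 + (-32 - 10*F) = -24 - 10*F)
1/(√(-12693 + G(h, 152)) - 9230) = 1/(√(-12693 + (-24 - 10*(-2555))) - 9230) = 1/(√(-12693 + (-24 + 25550)) - 9230) = 1/(√(-12693 + 25526) - 9230) = 1/(√12833 - 9230) = 1/(-9230 + √12833)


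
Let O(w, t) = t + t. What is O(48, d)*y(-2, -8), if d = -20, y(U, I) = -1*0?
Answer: 0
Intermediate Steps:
y(U, I) = 0
O(w, t) = 2*t
O(48, d)*y(-2, -8) = (2*(-20))*0 = -40*0 = 0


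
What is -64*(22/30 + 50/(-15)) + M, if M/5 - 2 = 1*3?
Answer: 957/5 ≈ 191.40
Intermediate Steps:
M = 25 (M = 10 + 5*(1*3) = 10 + 5*3 = 10 + 15 = 25)
-64*(22/30 + 50/(-15)) + M = -64*(22/30 + 50/(-15)) + 25 = -64*(22*(1/30) + 50*(-1/15)) + 25 = -64*(11/15 - 10/3) + 25 = -64*(-13/5) + 25 = 832/5 + 25 = 957/5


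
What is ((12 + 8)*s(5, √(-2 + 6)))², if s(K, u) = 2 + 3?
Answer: 10000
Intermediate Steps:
s(K, u) = 5
((12 + 8)*s(5, √(-2 + 6)))² = ((12 + 8)*5)² = (20*5)² = 100² = 10000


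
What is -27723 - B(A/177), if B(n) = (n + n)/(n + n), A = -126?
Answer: -27724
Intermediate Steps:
B(n) = 1 (B(n) = (2*n)/((2*n)) = (2*n)*(1/(2*n)) = 1)
-27723 - B(A/177) = -27723 - 1*1 = -27723 - 1 = -27724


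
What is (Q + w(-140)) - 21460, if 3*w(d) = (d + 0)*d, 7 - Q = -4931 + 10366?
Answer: -61064/3 ≈ -20355.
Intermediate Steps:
Q = -5428 (Q = 7 - (-4931 + 10366) = 7 - 1*5435 = 7 - 5435 = -5428)
w(d) = d²/3 (w(d) = ((d + 0)*d)/3 = (d*d)/3 = d²/3)
(Q + w(-140)) - 21460 = (-5428 + (⅓)*(-140)²) - 21460 = (-5428 + (⅓)*19600) - 21460 = (-5428 + 19600/3) - 21460 = 3316/3 - 21460 = -61064/3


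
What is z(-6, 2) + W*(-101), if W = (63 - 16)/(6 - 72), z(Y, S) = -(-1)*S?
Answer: 4879/66 ≈ 73.924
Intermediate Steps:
z(Y, S) = S
W = -47/66 (W = 47/(-66) = 47*(-1/66) = -47/66 ≈ -0.71212)
z(-6, 2) + W*(-101) = 2 - 47/66*(-101) = 2 + 4747/66 = 4879/66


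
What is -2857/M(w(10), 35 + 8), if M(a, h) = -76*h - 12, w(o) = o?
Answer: 2857/3280 ≈ 0.87104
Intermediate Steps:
M(a, h) = -12 - 76*h
-2857/M(w(10), 35 + 8) = -2857/(-12 - 76*(35 + 8)) = -2857/(-12 - 76*43) = -2857/(-12 - 3268) = -2857/(-3280) = -2857*(-1/3280) = 2857/3280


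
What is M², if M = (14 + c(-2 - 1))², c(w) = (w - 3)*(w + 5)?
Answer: 16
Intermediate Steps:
c(w) = (-3 + w)*(5 + w)
M = 4 (M = (14 + (-15 + (-2 - 1)² + 2*(-2 - 1)))² = (14 + (-15 + (-3)² + 2*(-3)))² = (14 + (-15 + 9 - 6))² = (14 - 12)² = 2² = 4)
M² = 4² = 16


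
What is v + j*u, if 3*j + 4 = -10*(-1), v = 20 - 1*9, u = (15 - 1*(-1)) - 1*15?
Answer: 13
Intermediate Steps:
u = 1 (u = (15 + 1) - 15 = 16 - 15 = 1)
v = 11 (v = 20 - 9 = 11)
j = 2 (j = -4/3 + (-10*(-1))/3 = -4/3 + (⅓)*10 = -4/3 + 10/3 = 2)
v + j*u = 11 + 2*1 = 11 + 2 = 13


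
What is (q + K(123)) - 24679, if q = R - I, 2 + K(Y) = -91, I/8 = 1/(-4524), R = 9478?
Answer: -17297512/1131 ≈ -15294.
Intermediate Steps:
I = -2/1131 (I = 8/(-4524) = 8*(-1/4524) = -2/1131 ≈ -0.0017683)
K(Y) = -93 (K(Y) = -2 - 91 = -93)
q = 10719620/1131 (q = 9478 - 1*(-2/1131) = 9478 + 2/1131 = 10719620/1131 ≈ 9478.0)
(q + K(123)) - 24679 = (10719620/1131 - 93) - 24679 = 10614437/1131 - 24679 = -17297512/1131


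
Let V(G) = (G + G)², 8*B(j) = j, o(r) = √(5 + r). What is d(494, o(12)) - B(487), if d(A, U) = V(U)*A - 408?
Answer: 264985/8 ≈ 33123.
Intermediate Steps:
B(j) = j/8
V(G) = 4*G² (V(G) = (2*G)² = 4*G²)
d(A, U) = -408 + 4*A*U² (d(A, U) = (4*U²)*A - 408 = 4*A*U² - 408 = -408 + 4*A*U²)
d(494, o(12)) - B(487) = (-408 + 4*494*(√(5 + 12))²) - 487/8 = (-408 + 4*494*(√17)²) - 1*487/8 = (-408 + 4*494*17) - 487/8 = (-408 + 33592) - 487/8 = 33184 - 487/8 = 264985/8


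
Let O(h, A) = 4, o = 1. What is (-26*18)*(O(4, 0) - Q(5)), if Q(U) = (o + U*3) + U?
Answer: 7956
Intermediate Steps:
Q(U) = 1 + 4*U (Q(U) = (1 + U*3) + U = (1 + 3*U) + U = 1 + 4*U)
(-26*18)*(O(4, 0) - Q(5)) = (-26*18)*(4 - (1 + 4*5)) = -468*(4 - (1 + 20)) = -468*(4 - 1*21) = -468*(4 - 21) = -468*(-17) = 7956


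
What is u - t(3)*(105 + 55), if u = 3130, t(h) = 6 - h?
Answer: 2650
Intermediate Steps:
u - t(3)*(105 + 55) = 3130 - (6 - 1*3)*(105 + 55) = 3130 - (6 - 3)*160 = 3130 - 3*160 = 3130 - 1*480 = 3130 - 480 = 2650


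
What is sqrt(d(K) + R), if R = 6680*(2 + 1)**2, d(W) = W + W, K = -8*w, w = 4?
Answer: 2*sqrt(15014) ≈ 245.06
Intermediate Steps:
K = -32 (K = -8*4 = -32)
d(W) = 2*W
R = 60120 (R = 6680*3**2 = 6680*9 = 60120)
sqrt(d(K) + R) = sqrt(2*(-32) + 60120) = sqrt(-64 + 60120) = sqrt(60056) = 2*sqrt(15014)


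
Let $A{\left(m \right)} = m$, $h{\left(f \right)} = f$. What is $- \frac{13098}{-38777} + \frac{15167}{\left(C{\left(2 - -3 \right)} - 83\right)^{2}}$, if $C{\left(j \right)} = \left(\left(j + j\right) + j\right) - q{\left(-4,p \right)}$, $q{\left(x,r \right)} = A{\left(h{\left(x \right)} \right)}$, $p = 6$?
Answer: $\frac{641780167}{158830592} \approx 4.0407$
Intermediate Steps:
$q{\left(x,r \right)} = x$
$C{\left(j \right)} = 4 + 3 j$ ($C{\left(j \right)} = \left(\left(j + j\right) + j\right) - -4 = \left(2 j + j\right) + 4 = 3 j + 4 = 4 + 3 j$)
$- \frac{13098}{-38777} + \frac{15167}{\left(C{\left(2 - -3 \right)} - 83\right)^{2}} = - \frac{13098}{-38777} + \frac{15167}{\left(\left(4 + 3 \left(2 - -3\right)\right) - 83\right)^{2}} = \left(-13098\right) \left(- \frac{1}{38777}\right) + \frac{15167}{\left(\left(4 + 3 \left(2 + 3\right)\right) - 83\right)^{2}} = \frac{13098}{38777} + \frac{15167}{\left(\left(4 + 3 \cdot 5\right) - 83\right)^{2}} = \frac{13098}{38777} + \frac{15167}{\left(\left(4 + 15\right) - 83\right)^{2}} = \frac{13098}{38777} + \frac{15167}{\left(19 - 83\right)^{2}} = \frac{13098}{38777} + \frac{15167}{\left(-64\right)^{2}} = \frac{13098}{38777} + \frac{15167}{4096} = \frac{641780167}{158830592}$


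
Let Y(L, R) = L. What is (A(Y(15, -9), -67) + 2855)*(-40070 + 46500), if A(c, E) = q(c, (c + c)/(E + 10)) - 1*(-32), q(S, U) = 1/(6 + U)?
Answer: 965358405/52 ≈ 1.8565e+7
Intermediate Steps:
A(c, E) = 32 + 1/(6 + 2*c/(10 + E)) (A(c, E) = 1/(6 + (c + c)/(E + 10)) - 1*(-32) = 1/(6 + (2*c)/(10 + E)) + 32 = 1/(6 + 2*c/(10 + E)) + 32 = 32 + 1/(6 + 2*c/(10 + E)))
(A(Y(15, -9), -67) + 2855)*(-40070 + 46500) = ((1930 + 64*15 + 193*(-67))/(2*(30 + 15 + 3*(-67))) + 2855)*(-40070 + 46500) = ((1930 + 960 - 12931)/(2*(30 + 15 - 201)) + 2855)*6430 = ((½)*(-10041)/(-156) + 2855)*6430 = ((½)*(-1/156)*(-10041) + 2855)*6430 = (3347/104 + 2855)*6430 = (300267/104)*6430 = 965358405/52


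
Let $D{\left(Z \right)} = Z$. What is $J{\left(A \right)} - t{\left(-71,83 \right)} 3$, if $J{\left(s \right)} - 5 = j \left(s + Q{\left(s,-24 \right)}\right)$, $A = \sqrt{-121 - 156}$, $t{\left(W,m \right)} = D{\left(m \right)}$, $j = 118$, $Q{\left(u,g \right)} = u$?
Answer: $-244 + 236 i \sqrt{277} \approx -244.0 + 3927.8 i$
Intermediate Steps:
$t{\left(W,m \right)} = m$
$A = i \sqrt{277}$ ($A = \sqrt{-277} = i \sqrt{277} \approx 16.643 i$)
$J{\left(s \right)} = 5 + 236 s$ ($J{\left(s \right)} = 5 + 118 \left(s + s\right) = 5 + 118 \cdot 2 s = 5 + 236 s$)
$J{\left(A \right)} - t{\left(-71,83 \right)} 3 = \left(5 + 236 i \sqrt{277}\right) - 83 \cdot 3 = \left(5 + 236 i \sqrt{277}\right) - 249 = -244 + 236 i \sqrt{277}$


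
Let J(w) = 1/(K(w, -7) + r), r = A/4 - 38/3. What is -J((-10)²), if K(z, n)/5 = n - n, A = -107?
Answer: 12/473 ≈ 0.025370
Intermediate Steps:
K(z, n) = 0 (K(z, n) = 5*(n - n) = 5*0 = 0)
r = -473/12 (r = -107/4 - 38/3 = -473/12 ≈ -39.417)
J(w) = -12/473 (J(w) = 1/(0 - 473/12) = 1/(-473/12) = -12/473)
-J((-10)²) = -1*(-12/473) = 12/473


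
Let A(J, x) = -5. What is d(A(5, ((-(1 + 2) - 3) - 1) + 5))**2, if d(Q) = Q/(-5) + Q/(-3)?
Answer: 64/9 ≈ 7.1111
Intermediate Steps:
d(Q) = -8*Q/15 (d(Q) = Q*(-1/5) + Q*(-1/3) = -Q/5 - Q/3 = -8*Q/15)
d(A(5, ((-(1 + 2) - 3) - 1) + 5))**2 = (-8/15*(-5))**2 = (8/3)**2 = 64/9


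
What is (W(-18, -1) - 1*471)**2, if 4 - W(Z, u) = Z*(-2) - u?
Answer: 254016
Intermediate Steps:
W(Z, u) = 4 + u + 2*Z (W(Z, u) = 4 - (Z*(-2) - u) = 4 - (-2*Z - u) = 4 - (-u - 2*Z) = 4 + (u + 2*Z) = 4 + u + 2*Z)
(W(-18, -1) - 1*471)**2 = ((4 - 1 + 2*(-18)) - 1*471)**2 = ((4 - 1 - 36) - 471)**2 = (-33 - 471)**2 = (-504)**2 = 254016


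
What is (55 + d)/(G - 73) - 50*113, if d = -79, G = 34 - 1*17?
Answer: -39547/7 ≈ -5649.6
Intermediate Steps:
G = 17 (G = 34 - 17 = 17)
(55 + d)/(G - 73) - 50*113 = (55 - 79)/(17 - 73) - 50*113 = -24/(-56) - 5650 = -24*(-1/56) - 5650 = 3/7 - 5650 = -39547/7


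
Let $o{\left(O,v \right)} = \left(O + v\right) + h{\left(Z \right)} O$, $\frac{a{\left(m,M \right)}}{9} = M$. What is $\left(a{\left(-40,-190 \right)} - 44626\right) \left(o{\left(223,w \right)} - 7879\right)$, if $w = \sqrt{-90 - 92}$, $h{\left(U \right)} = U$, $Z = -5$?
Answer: $406413056 - 46336 i \sqrt{182} \approx 4.0641 \cdot 10^{8} - 6.2511 \cdot 10^{5} i$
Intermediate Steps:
$a{\left(m,M \right)} = 9 M$
$w = i \sqrt{182}$ ($w = \sqrt{-182} = i \sqrt{182} \approx 13.491 i$)
$o{\left(O,v \right)} = v - 4 O$ ($o{\left(O,v \right)} = \left(O + v\right) - 5 O = v - 4 O$)
$\left(a{\left(-40,-190 \right)} - 44626\right) \left(o{\left(223,w \right)} - 7879\right) = \left(9 \left(-190\right) - 44626\right) \left(\left(i \sqrt{182} - 892\right) - 7879\right) = \left(-1710 - 44626\right) \left(\left(i \sqrt{182} - 892\right) - 7879\right) = - 46336 \left(\left(-892 + i \sqrt{182}\right) - 7879\right) = - 46336 \left(-8771 + i \sqrt{182}\right) = 406413056 - 46336 i \sqrt{182}$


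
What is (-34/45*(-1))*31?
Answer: 1054/45 ≈ 23.422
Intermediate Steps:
(-34/45*(-1))*31 = (-34*1/45*(-1))*31 = -34/45*(-1)*31 = (34/45)*31 = 1054/45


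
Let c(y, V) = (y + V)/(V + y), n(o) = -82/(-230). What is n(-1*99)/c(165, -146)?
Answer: 41/115 ≈ 0.35652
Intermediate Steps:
n(o) = 41/115 (n(o) = -82*(-1/230) = 41/115)
c(y, V) = 1 (c(y, V) = (V + y)/(V + y) = 1)
n(-1*99)/c(165, -146) = (41/115)/1 = (41/115)*1 = 41/115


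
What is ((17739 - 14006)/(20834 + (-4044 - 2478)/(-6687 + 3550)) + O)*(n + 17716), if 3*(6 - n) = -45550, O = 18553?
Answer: 433737848535851/710465 ≈ 6.1050e+8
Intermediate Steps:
n = 45568/3 (n = 6 - 1/3*(-45550) = 6 + 45550/3 = 45568/3 ≈ 15189.)
((17739 - 14006)/(20834 + (-4044 - 2478)/(-6687 + 3550)) + O)*(n + 17716) = ((17739 - 14006)/(20834 + (-4044 - 2478)/(-6687 + 3550)) + 18553)*(45568/3 + 17716) = (3733/(20834 - 6522/(-3137)) + 18553)*(98716/3) = (3733/(20834 - 6522*(-1/3137)) + 18553)*(98716/3) = (3733/(20834 + 6522/3137) + 18553)*(98716/3) = (3733/(65362780/3137) + 18553)*(98716/3) = (3733*(3137/65362780) + 18553)*(98716/3) = (11710421/65362780 + 18553)*(98716/3) = (1212687367761/65362780)*(98716/3) = 433737848535851/710465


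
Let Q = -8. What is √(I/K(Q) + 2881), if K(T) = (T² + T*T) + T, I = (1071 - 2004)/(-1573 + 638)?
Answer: √40298391914/3740 ≈ 53.675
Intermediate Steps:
I = 933/935 (I = -933/(-935) = -933*(-1/935) = 933/935 ≈ 0.99786)
K(T) = T + 2*T² (K(T) = (T² + T²) + T = 2*T² + T = T + 2*T²)
√(I/K(Q) + 2881) = √(933/(935*((-8*(1 + 2*(-8))))) + 2881) = √(933/(935*((-8*(1 - 16)))) + 2881) = √(933/(935*((-8*(-15)))) + 2881) = √((933/935)/120 + 2881) = √((933/935)*(1/120) + 2881) = √(311/37400 + 2881) = √(107749711/37400) = √40298391914/3740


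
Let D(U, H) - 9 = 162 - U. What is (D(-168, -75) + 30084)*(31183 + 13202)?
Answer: 1350324855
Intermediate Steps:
D(U, H) = 171 - U (D(U, H) = 9 + (162 - U) = 171 - U)
(D(-168, -75) + 30084)*(31183 + 13202) = ((171 - 1*(-168)) + 30084)*(31183 + 13202) = ((171 + 168) + 30084)*44385 = (339 + 30084)*44385 = 30423*44385 = 1350324855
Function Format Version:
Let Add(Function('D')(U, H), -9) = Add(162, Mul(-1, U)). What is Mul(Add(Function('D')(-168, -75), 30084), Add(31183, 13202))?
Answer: 1350324855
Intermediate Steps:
Function('D')(U, H) = Add(171, Mul(-1, U)) (Function('D')(U, H) = Add(9, Add(162, Mul(-1, U))) = Add(171, Mul(-1, U)))
Mul(Add(Function('D')(-168, -75), 30084), Add(31183, 13202)) = Mul(Add(Add(171, Mul(-1, -168)), 30084), Add(31183, 13202)) = Mul(Add(Add(171, 168), 30084), 44385) = Mul(Add(339, 30084), 44385) = Mul(30423, 44385) = 1350324855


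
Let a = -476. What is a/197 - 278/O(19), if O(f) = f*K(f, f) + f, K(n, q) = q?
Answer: -117823/37430 ≈ -3.1478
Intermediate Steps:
O(f) = f + f² (O(f) = f*f + f = f² + f = f + f²)
a/197 - 278/O(19) = -476/197 - 278*1/(19*(1 + 19)) = -476*1/197 - 278/(19*20) = -476/197 - 278/380 = -476/197 - 278*1/380 = -476/197 - 139/190 = -117823/37430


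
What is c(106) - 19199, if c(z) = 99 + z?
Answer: -18994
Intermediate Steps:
c(106) - 19199 = (99 + 106) - 19199 = 205 - 19199 = -18994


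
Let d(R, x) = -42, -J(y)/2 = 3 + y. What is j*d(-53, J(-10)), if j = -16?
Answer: 672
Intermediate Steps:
J(y) = -6 - 2*y (J(y) = -2*(3 + y) = -6 - 2*y)
j*d(-53, J(-10)) = -16*(-42) = 672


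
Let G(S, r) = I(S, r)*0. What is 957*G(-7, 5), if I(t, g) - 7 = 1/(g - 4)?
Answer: 0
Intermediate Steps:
I(t, g) = 7 + 1/(-4 + g) (I(t, g) = 7 + 1/(g - 4) = 7 + 1/(-4 + g))
G(S, r) = 0 (G(S, r) = ((-27 + 7*r)/(-4 + r))*0 = 0)
957*G(-7, 5) = 957*0 = 0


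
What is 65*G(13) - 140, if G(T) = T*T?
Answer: 10845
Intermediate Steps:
G(T) = T²
65*G(13) - 140 = 65*13² - 140 = 65*169 - 140 = 10985 - 140 = 10845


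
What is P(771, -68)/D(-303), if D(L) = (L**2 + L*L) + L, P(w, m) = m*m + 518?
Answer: 1714/61105 ≈ 0.028050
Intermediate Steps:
P(w, m) = 518 + m**2 (P(w, m) = m**2 + 518 = 518 + m**2)
D(L) = L + 2*L**2 (D(L) = (L**2 + L**2) + L = 2*L**2 + L = L + 2*L**2)
P(771, -68)/D(-303) = (518 + (-68)**2)/((-303*(1 + 2*(-303)))) = (518 + 4624)/((-303*(1 - 606))) = 5142/((-303*(-605))) = 5142/183315 = 5142*(1/183315) = 1714/61105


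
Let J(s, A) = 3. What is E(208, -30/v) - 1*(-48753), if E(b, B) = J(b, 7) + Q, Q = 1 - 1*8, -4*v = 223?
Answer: 48749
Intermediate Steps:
v = -223/4 (v = -1/4*223 = -223/4 ≈ -55.750)
Q = -7 (Q = 1 - 8 = -7)
E(b, B) = -4 (E(b, B) = 3 - 7 = -4)
E(208, -30/v) - 1*(-48753) = -4 - 1*(-48753) = -4 + 48753 = 48749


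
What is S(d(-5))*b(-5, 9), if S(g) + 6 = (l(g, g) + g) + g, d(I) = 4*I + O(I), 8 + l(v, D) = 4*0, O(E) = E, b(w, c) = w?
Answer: 320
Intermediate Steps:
l(v, D) = -8 (l(v, D) = -8 + 4*0 = -8 + 0 = -8)
d(I) = 5*I (d(I) = 4*I + I = 5*I)
S(g) = -14 + 2*g (S(g) = -6 + ((-8 + g) + g) = -6 + (-8 + 2*g) = -14 + 2*g)
S(d(-5))*b(-5, 9) = (-14 + 2*(5*(-5)))*(-5) = (-14 + 2*(-25))*(-5) = (-14 - 50)*(-5) = -64*(-5) = 320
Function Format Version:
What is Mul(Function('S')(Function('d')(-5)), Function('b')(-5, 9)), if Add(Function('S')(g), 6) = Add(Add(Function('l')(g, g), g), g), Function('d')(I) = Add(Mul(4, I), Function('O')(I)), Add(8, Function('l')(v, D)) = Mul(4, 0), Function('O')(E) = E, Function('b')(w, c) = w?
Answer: 320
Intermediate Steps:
Function('l')(v, D) = -8 (Function('l')(v, D) = Add(-8, Mul(4, 0)) = Add(-8, 0) = -8)
Function('d')(I) = Mul(5, I) (Function('d')(I) = Add(Mul(4, I), I) = Mul(5, I))
Function('S')(g) = Add(-14, Mul(2, g)) (Function('S')(g) = Add(-6, Add(Add(-8, g), g)) = Add(-6, Add(-8, Mul(2, g))) = Add(-14, Mul(2, g)))
Mul(Function('S')(Function('d')(-5)), Function('b')(-5, 9)) = Mul(Add(-14, Mul(2, Mul(5, -5))), -5) = Mul(Add(-14, Mul(2, -25)), -5) = Mul(Add(-14, -50), -5) = Mul(-64, -5) = 320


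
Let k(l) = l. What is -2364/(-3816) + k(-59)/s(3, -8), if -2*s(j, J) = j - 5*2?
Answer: -36145/2226 ≈ -16.238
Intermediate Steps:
s(j, J) = 5 - j/2 (s(j, J) = -(j - 5*2)/2 = -(j - 10)/2 = -(-10 + j)/2 = 5 - j/2)
-2364/(-3816) + k(-59)/s(3, -8) = -2364/(-3816) - 59/(5 - ½*3) = -2364*(-1/3816) - 59/(5 - 3/2) = 197/318 - 59/7/2 = 197/318 - 59*2/7 = 197/318 - 118/7 = -36145/2226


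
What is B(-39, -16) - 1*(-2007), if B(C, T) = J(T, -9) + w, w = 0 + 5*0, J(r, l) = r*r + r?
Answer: 2247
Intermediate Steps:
J(r, l) = r + r² (J(r, l) = r² + r = r + r²)
w = 0 (w = 0 + 0 = 0)
B(C, T) = T*(1 + T) (B(C, T) = T*(1 + T) + 0 = T*(1 + T))
B(-39, -16) - 1*(-2007) = -16*(1 - 16) - 1*(-2007) = -16*(-15) + 2007 = 240 + 2007 = 2247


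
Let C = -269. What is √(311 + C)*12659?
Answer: 12659*√42 ≈ 82040.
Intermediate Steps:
√(311 + C)*12659 = √(311 - 269)*12659 = √42*12659 = 12659*√42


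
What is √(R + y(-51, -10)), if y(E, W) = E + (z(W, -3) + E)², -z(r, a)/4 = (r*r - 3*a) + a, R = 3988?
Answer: √229562 ≈ 479.13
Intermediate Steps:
z(r, a) = -4*r² + 8*a (z(r, a) = -4*((r*r - 3*a) + a) = -4*((r² - 3*a) + a) = -4*(r² - 2*a) = -4*r² + 8*a)
y(E, W) = E + (-24 + E - 4*W²)² (y(E, W) = E + ((-4*W² + 8*(-3)) + E)² = E + ((-4*W² - 24) + E)² = E + ((-24 - 4*W²) + E)² = E + (-24 + E - 4*W²)²)
√(R + y(-51, -10)) = √(3988 + (-51 + (24 - 1*(-51) + 4*(-10)²)²)) = √(3988 + (-51 + (24 + 51 + 4*100)²)) = √(3988 + (-51 + (24 + 51 + 400)²)) = √(3988 + (-51 + 475²)) = √(3988 + (-51 + 225625)) = √(3988 + 225574) = √229562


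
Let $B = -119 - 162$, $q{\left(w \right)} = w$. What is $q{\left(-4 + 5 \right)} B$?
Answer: $-281$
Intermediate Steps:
$B = -281$ ($B = -119 - 162 = -281$)
$q{\left(-4 + 5 \right)} B = \left(-4 + 5\right) \left(-281\right) = 1 \left(-281\right) = -281$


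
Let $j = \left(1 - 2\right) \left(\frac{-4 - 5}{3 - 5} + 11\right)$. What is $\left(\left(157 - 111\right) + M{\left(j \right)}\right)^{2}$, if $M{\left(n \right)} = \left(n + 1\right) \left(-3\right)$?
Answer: $\frac{32041}{4} \approx 8010.3$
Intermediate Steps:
$j = - \frac{31}{2}$ ($j = - (- \frac{9}{-2} + 11) = - (\left(-9\right) \left(- \frac{1}{2}\right) + 11) = - (\frac{9}{2} + 11) = \left(-1\right) \frac{31}{2} = - \frac{31}{2} \approx -15.5$)
$M{\left(n \right)} = -3 - 3 n$ ($M{\left(n \right)} = \left(1 + n\right) \left(-3\right) = -3 - 3 n$)
$\left(\left(157 - 111\right) + M{\left(j \right)}\right)^{2} = \left(\left(157 - 111\right) - - \frac{87}{2}\right)^{2} = \left(46 + \left(-3 + \frac{93}{2}\right)\right)^{2} = \left(46 + \frac{87}{2}\right)^{2} = \left(\frac{179}{2}\right)^{2} = \frac{32041}{4}$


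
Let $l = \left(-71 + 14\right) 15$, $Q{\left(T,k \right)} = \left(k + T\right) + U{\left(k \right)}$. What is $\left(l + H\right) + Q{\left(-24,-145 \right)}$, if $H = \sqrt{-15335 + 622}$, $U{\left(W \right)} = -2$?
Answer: $-1026 + i \sqrt{14713} \approx -1026.0 + 121.3 i$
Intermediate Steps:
$Q{\left(T,k \right)} = -2 + T + k$ ($Q{\left(T,k \right)} = \left(k + T\right) - 2 = \left(T + k\right) - 2 = -2 + T + k$)
$H = i \sqrt{14713}$ ($H = \sqrt{-14713} = i \sqrt{14713} \approx 121.3 i$)
$l = -855$ ($l = \left(-57\right) 15 = -855$)
$\left(l + H\right) + Q{\left(-24,-145 \right)} = \left(-855 + i \sqrt{14713}\right) - 171 = -1026 + i \sqrt{14713}$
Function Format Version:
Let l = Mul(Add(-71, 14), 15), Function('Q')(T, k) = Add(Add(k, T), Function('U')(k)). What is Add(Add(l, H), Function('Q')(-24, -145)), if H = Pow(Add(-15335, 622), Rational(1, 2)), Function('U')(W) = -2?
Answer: Add(-1026, Mul(I, Pow(14713, Rational(1, 2)))) ≈ Add(-1026.0, Mul(121.30, I))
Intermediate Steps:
Function('Q')(T, k) = Add(-2, T, k) (Function('Q')(T, k) = Add(Add(k, T), -2) = Add(Add(T, k), -2) = Add(-2, T, k))
H = Mul(I, Pow(14713, Rational(1, 2))) (H = Pow(-14713, Rational(1, 2)) = Mul(I, Pow(14713, Rational(1, 2))) ≈ Mul(121.30, I))
l = -855 (l = Mul(-57, 15) = -855)
Add(Add(l, H), Function('Q')(-24, -145)) = Add(Add(-855, Mul(I, Pow(14713, Rational(1, 2)))), Add(-2, -24, -145)) = Add(Add(-855, Mul(I, Pow(14713, Rational(1, 2)))), -171) = Add(-1026, Mul(I, Pow(14713, Rational(1, 2))))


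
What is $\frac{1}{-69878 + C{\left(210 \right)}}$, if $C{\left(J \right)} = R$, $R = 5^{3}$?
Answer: $- \frac{1}{69753} \approx -1.4336 \cdot 10^{-5}$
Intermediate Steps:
$R = 125$
$C{\left(J \right)} = 125$
$\frac{1}{-69878 + C{\left(210 \right)}} = \frac{1}{-69878 + 125} = \frac{1}{-69753} = - \frac{1}{69753}$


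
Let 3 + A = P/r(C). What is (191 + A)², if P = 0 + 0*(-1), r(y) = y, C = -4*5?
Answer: 35344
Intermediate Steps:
C = -20
P = 0 (P = 0 + 0 = 0)
A = -3 (A = -3 + 0/(-20) = -3 + 0*(-1/20) = -3 + 0 = -3)
(191 + A)² = (191 - 3)² = 188² = 35344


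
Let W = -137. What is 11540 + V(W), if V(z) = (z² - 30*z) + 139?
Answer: 34558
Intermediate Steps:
V(z) = 139 + z² - 30*z
11540 + V(W) = 11540 + (139 + (-137)² - 30*(-137)) = 11540 + (139 + 18769 + 4110) = 11540 + 23018 = 34558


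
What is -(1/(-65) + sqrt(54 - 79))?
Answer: 1/65 - 5*I ≈ 0.015385 - 5.0*I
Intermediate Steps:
-(1/(-65) + sqrt(54 - 79)) = -(-1/65 + sqrt(-25)) = -(-1/65 + 5*I) = 1/65 - 5*I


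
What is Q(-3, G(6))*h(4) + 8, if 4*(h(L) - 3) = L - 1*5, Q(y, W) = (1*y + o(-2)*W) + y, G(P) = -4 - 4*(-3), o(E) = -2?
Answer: -105/2 ≈ -52.500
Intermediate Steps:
G(P) = 8 (G(P) = -4 + 12 = 8)
Q(y, W) = -2*W + 2*y (Q(y, W) = (1*y - 2*W) + y = (y - 2*W) + y = -2*W + 2*y)
h(L) = 7/4 + L/4 (h(L) = 3 + (L - 1*5)/4 = 3 + (L - 5)/4 = 3 + (-5 + L)/4 = 3 + (-5/4 + L/4) = 7/4 + L/4)
Q(-3, G(6))*h(4) + 8 = (-2*8 + 2*(-3))*(7/4 + (1/4)*4) + 8 = (-16 - 6)*(7/4 + 1) + 8 = -22*11/4 + 8 = -121/2 + 8 = -105/2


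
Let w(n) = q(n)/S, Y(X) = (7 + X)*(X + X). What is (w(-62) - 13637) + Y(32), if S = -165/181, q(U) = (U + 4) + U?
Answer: -121103/11 ≈ -11009.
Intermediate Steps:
Y(X) = 2*X*(7 + X) (Y(X) = (7 + X)*(2*X) = 2*X*(7 + X))
q(U) = 4 + 2*U (q(U) = (4 + U) + U = 4 + 2*U)
S = -165/181 (S = -165*1/181 = -165/181 ≈ -0.91160)
w(n) = -724/165 - 362*n/165 (w(n) = (4 + 2*n)/(-165/181) = (4 + 2*n)*(-181/165) = -724/165 - 362*n/165)
(w(-62) - 13637) + Y(32) = ((-724/165 - 362/165*(-62)) - 13637) + 2*32*(7 + 32) = ((-724/165 + 22444/165) - 13637) + 2*32*39 = (1448/11 - 13637) + 2496 = -148559/11 + 2496 = -121103/11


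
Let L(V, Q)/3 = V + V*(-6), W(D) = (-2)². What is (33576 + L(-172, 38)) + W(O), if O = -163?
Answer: 36160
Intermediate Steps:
W(D) = 4
L(V, Q) = -15*V (L(V, Q) = 3*(V + V*(-6)) = 3*(V - 6*V) = 3*(-5*V) = -15*V)
(33576 + L(-172, 38)) + W(O) = (33576 - 15*(-172)) + 4 = (33576 + 2580) + 4 = 36156 + 4 = 36160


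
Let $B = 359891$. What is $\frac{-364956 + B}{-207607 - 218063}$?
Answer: $\frac{1013}{85134} \approx 0.011899$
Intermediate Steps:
$\frac{-364956 + B}{-207607 - 218063} = \frac{-364956 + 359891}{-207607 - 218063} = - \frac{5065}{-425670} = \left(-5065\right) \left(- \frac{1}{425670}\right) = \frac{1013}{85134}$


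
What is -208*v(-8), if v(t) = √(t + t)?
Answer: -832*I ≈ -832.0*I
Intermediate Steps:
v(t) = √2*√t (v(t) = √(2*t) = √2*√t)
-208*v(-8) = -208*√2*√(-8) = -208*√2*2*I*√2 = -832*I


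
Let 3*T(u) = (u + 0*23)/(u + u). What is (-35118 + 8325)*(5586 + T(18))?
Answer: -299340327/2 ≈ -1.4967e+8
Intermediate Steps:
T(u) = 1/6 (T(u) = ((u + 0*23)/(u + u))/3 = ((u + 0)/((2*u)))/3 = (u*(1/(2*u)))/3 = (1/3)*(1/2) = 1/6)
(-35118 + 8325)*(5586 + T(18)) = (-35118 + 8325)*(5586 + 1/6) = -26793*33517/6 = -299340327/2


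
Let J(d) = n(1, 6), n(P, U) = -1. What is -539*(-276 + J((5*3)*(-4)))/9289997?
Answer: 149303/9289997 ≈ 0.016071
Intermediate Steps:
J(d) = -1
-539*(-276 + J((5*3)*(-4)))/9289997 = -539*(-276 - 1)/9289997 = -539*(-277)*(1/9289997) = 149303*(1/9289997) = 149303/9289997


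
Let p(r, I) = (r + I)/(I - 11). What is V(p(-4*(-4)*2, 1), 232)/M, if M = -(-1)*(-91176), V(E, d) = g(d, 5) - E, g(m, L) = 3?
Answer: -21/303920 ≈ -6.9097e-5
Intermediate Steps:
p(r, I) = (I + r)/(-11 + I)
V(E, d) = 3 - E
M = -91176 (M = -1*91176 = -91176)
V(p(-4*(-4)*2, 1), 232)/M = (3 - (1 - 4*(-4)*2)/(-11 + 1))/(-91176) = (3 - (1 + 16*2)/(-10))*(-1/91176) = (3 - (-1)*(1 + 32)/10)*(-1/91176) = (3 - (-1)*33/10)*(-1/91176) = (3 - 1*(-33/10))*(-1/91176) = (3 + 33/10)*(-1/91176) = (63/10)*(-1/91176) = -21/303920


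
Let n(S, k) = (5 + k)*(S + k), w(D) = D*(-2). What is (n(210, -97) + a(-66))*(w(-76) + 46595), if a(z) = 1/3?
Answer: -1457898689/3 ≈ -4.8597e+8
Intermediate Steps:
w(D) = -2*D
a(z) = ⅓
(n(210, -97) + a(-66))*(w(-76) + 46595) = (((-97)² + 5*210 + 5*(-97) + 210*(-97)) + ⅓)*(-2*(-76) + 46595) = ((9409 + 1050 - 485 - 20370) + ⅓)*(152 + 46595) = (-10396 + ⅓)*46747 = -31187/3*46747 = -1457898689/3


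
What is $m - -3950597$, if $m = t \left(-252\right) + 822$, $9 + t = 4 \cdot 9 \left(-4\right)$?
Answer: $3989975$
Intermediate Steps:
$t = -153$ ($t = -9 + 4 \cdot 9 \left(-4\right) = -9 + 36 \left(-4\right) = -9 - 144 = -153$)
$m = 39378$ ($m = \left(-153\right) \left(-252\right) + 822 = 38556 + 822 = 39378$)
$m - -3950597 = 39378 - -3950597 = 39378 + 3950597 = 3989975$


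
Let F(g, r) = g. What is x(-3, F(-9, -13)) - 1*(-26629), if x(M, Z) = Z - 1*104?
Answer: 26516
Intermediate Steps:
x(M, Z) = -104 + Z (x(M, Z) = Z - 104 = -104 + Z)
x(-3, F(-9, -13)) - 1*(-26629) = (-104 - 9) - 1*(-26629) = -113 + 26629 = 26516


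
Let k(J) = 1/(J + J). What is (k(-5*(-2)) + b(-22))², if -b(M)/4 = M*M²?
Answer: 725633089281/400 ≈ 1.8141e+9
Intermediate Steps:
k(J) = 1/(2*J)
b(M) = -4*M³ (b(M) = -4*M*M² = -4*M³)
(k(-5*(-2)) + b(-22))² = (1/(2*((-5*(-2)))) - 4*(-22)³)² = ((½)/10 - 4*(-10648))² = ((½)*(⅒) + 42592)² = (1/20 + 42592)² = (851841/20)² = 725633089281/400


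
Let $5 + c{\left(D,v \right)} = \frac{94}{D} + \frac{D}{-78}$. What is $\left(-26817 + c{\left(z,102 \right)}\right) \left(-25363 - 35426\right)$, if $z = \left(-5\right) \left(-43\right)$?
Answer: $\frac{9115185588079}{5590} \approx 1.6306 \cdot 10^{9}$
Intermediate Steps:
$z = 215$
$c{\left(D,v \right)} = -5 + \frac{94}{D} - \frac{D}{78}$ ($c{\left(D,v \right)} = -5 + \left(\frac{94}{D} + \frac{D}{-78}\right) = -5 + \left(\frac{94}{D} + D \left(- \frac{1}{78}\right)\right) = -5 - \left(- \frac{94}{D} + \frac{D}{78}\right) = -5 + \frac{94}{D} - \frac{D}{78}$)
$\left(-26817 + c{\left(z,102 \right)}\right) \left(-25363 - 35426\right) = \left(-26817 - \left(\frac{605}{78} - \frac{94}{215}\right)\right) \left(-25363 - 35426\right) = \left(-26817 - \frac{122743}{16770}\right) \left(-60789\right) = \left(- \frac{449843833}{16770}\right) \left(-60789\right) = \frac{9115185588079}{5590}$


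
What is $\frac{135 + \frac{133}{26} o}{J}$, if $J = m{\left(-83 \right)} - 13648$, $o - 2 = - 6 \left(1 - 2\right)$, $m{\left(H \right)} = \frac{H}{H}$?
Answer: $- \frac{2287}{177411} \approx -0.012891$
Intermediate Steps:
$m{\left(H \right)} = 1$
$o = 8$ ($o = 2 - 6 \left(1 - 2\right) = 2 - -6 = 2 + 6 = 8$)
$J = -13647$ ($J = 1 - 13648 = -13647$)
$\frac{135 + \frac{133}{26} o}{J} = \frac{135 + \frac{133}{26} \cdot 8}{-13647} = \left(135 + 133 \cdot \frac{1}{26} \cdot 8\right) \left(- \frac{1}{13647}\right) = \left(135 + \frac{133}{26} \cdot 8\right) \left(- \frac{1}{13647}\right) = \left(135 + \frac{532}{13}\right) \left(- \frac{1}{13647}\right) = \frac{2287}{13} \left(- \frac{1}{13647}\right) = - \frac{2287}{177411}$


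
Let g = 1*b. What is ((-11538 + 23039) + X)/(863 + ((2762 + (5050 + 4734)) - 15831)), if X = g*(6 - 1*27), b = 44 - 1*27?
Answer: -796/173 ≈ -4.6012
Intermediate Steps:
b = 17 (b = 44 - 27 = 17)
g = 17 (g = 1*17 = 17)
X = -357 (X = 17*(6 - 1*27) = 17*(6 - 27) = 17*(-21) = -357)
((-11538 + 23039) + X)/(863 + ((2762 + (5050 + 4734)) - 15831)) = ((-11538 + 23039) - 357)/(863 + ((2762 + (5050 + 4734)) - 15831)) = (11501 - 357)/(863 + ((2762 + 9784) - 15831)) = 11144/(863 + (12546 - 15831)) = 11144/(863 - 3285) = 11144/(-2422) = 11144*(-1/2422) = -796/173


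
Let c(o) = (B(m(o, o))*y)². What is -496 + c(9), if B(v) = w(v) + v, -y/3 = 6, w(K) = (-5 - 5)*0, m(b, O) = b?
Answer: 25748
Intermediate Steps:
w(K) = 0 (w(K) = -10*0 = 0)
y = -18 (y = -3*6 = -18)
B(v) = v (B(v) = 0 + v = v)
c(o) = 324*o² (c(o) = (o*(-18))² = (-18*o)² = 324*o²)
-496 + c(9) = -496 + 324*9² = -496 + 324*81 = -496 + 26244 = 25748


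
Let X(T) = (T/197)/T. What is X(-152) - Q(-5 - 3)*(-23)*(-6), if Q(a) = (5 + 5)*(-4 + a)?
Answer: 3262321/197 ≈ 16560.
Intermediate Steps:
Q(a) = -40 + 10*a (Q(a) = 10*(-4 + a) = -40 + 10*a)
X(T) = 1/197 (X(T) = (T*(1/197))/T = (T/197)/T = 1/197)
X(-152) - Q(-5 - 3)*(-23)*(-6) = 1/197 - (-40 + 10*(-5 - 3))*(-23)*(-6) = 1/197 - (-40 + 10*(-8))*(-23)*(-6) = 1/197 - (-40 - 80)*(-23)*(-6) = 1/197 - (-120*(-23))*(-6) = 1/197 - 2760*(-6) = 1/197 - 1*(-16560) = 1/197 + 16560 = 3262321/197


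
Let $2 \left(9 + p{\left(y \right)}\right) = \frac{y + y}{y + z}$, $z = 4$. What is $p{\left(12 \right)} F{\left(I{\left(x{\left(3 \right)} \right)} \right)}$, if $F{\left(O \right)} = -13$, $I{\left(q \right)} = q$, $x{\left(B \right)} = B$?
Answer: $\frac{429}{4} \approx 107.25$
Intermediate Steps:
$p{\left(y \right)} = -9 + \frac{y}{4 + y}$ ($p{\left(y \right)} = -9 + \frac{\left(y + y\right) \frac{1}{y + 4}}{2} = -9 + \frac{2 y \frac{1}{4 + y}}{2} = -9 + \frac{y}{4 + y}$)
$p{\left(12 \right)} F{\left(I{\left(x{\left(3 \right)} \right)} \right)} = \frac{4 \left(-9 - 24\right)}{4 + 12} \left(-13\right) = \frac{4 \left(-9 - 24\right)}{16} \left(-13\right) = 4 \cdot \frac{1}{16} \left(-33\right) \left(-13\right) = \left(- \frac{33}{4}\right) \left(-13\right) = \frac{429}{4}$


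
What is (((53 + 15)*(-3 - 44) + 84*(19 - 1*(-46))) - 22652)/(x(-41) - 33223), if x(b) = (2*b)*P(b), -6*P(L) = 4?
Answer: 61164/99505 ≈ 0.61468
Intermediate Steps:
P(L) = -⅔ (P(L) = -⅙*4 = -⅔)
x(b) = -4*b/3 (x(b) = (2*b)*(-⅔) = -4*b/3)
(((53 + 15)*(-3 - 44) + 84*(19 - 1*(-46))) - 22652)/(x(-41) - 33223) = (((53 + 15)*(-3 - 44) + 84*(19 - 1*(-46))) - 22652)/(-4/3*(-41) - 33223) = ((68*(-47) + 84*(19 + 46)) - 22652)/(164/3 - 33223) = ((-3196 + 84*65) - 22652)/(-99505/3) = ((-3196 + 5460) - 22652)*(-3/99505) = (2264 - 22652)*(-3/99505) = -20388*(-3/99505) = 61164/99505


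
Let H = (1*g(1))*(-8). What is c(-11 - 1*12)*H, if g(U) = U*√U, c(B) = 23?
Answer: -184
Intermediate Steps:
g(U) = U^(3/2)
H = -8 (H = (1*1^(3/2))*(-8) = (1*1)*(-8) = 1*(-8) = -8)
c(-11 - 1*12)*H = 23*(-8) = -184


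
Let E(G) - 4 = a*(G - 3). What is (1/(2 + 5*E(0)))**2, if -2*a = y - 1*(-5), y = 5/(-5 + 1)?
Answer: 64/160801 ≈ 0.00039801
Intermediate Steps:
y = -5/4 (y = 5/(-4) = 5*(-1/4) = -5/4 ≈ -1.2500)
a = -15/8 (a = -(-5/4 - 1*(-5))/2 = -(-5/4 + 5)/2 = -1/2*15/4 = -15/8 ≈ -1.8750)
E(G) = 77/8 - 15*G/8 (E(G) = 4 - 15*(G - 3)/8 = 4 - 15*(-3 + G)/8 = 4 + (45/8 - 15*G/8) = 77/8 - 15*G/8)
(1/(2 + 5*E(0)))**2 = (1/(2 + 5*(77/8 - 15/8*0)))**2 = (1/(2 + 5*(77/8 + 0)))**2 = (1/(2 + 5*(77/8)))**2 = (1/(2 + 385/8))**2 = (1/(401/8))**2 = (1*(8/401))**2 = (8/401)**2 = 64/160801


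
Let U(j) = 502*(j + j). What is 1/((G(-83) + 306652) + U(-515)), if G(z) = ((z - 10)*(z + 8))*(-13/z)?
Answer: -83/17373189 ≈ -4.7775e-6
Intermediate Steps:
U(j) = 1004*j (U(j) = 502*(2*j) = 1004*j)
G(z) = -13*(-10 + z)*(8 + z)/z (G(z) = ((-10 + z)*(8 + z))*(-13/z) = -13*(-10 + z)*(8 + z)/z)
1/((G(-83) + 306652) + U(-515)) = 1/(((26 - 13*(-83) + 1040/(-83)) + 306652) + 1004*(-515)) = 1/(((26 + 1079 + 1040*(-1/83)) + 306652) - 517060) = 1/(((26 + 1079 - 1040/83) + 306652) - 517060) = 1/((90675/83 + 306652) - 517060) = 1/(25542791/83 - 517060) = 1/(-17373189/83) = -83/17373189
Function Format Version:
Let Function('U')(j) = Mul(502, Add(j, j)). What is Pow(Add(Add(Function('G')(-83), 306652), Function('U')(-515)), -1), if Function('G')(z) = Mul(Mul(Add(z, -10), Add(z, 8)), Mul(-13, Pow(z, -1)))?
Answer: Rational(-83, 17373189) ≈ -4.7775e-6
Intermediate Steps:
Function('U')(j) = Mul(1004, j) (Function('U')(j) = Mul(502, Mul(2, j)) = Mul(1004, j))
Function('G')(z) = Mul(-13, Pow(z, -1), Add(-10, z), Add(8, z)) (Function('G')(z) = Mul(Mul(Add(-10, z), Add(8, z)), Mul(-13, Pow(z, -1))) = Mul(-13, Pow(z, -1), Add(-10, z), Add(8, z)))
Pow(Add(Add(Function('G')(-83), 306652), Function('U')(-515)), -1) = Pow(Add(Add(Add(26, Mul(-13, -83), Mul(1040, Pow(-83, -1))), 306652), Mul(1004, -515)), -1) = Pow(Add(Add(Add(26, 1079, Mul(1040, Rational(-1, 83))), 306652), -517060), -1) = Pow(Add(Add(Add(26, 1079, Rational(-1040, 83)), 306652), -517060), -1) = Pow(Add(Add(Rational(90675, 83), 306652), -517060), -1) = Pow(Add(Rational(25542791, 83), -517060), -1) = Pow(Rational(-17373189, 83), -1) = Rational(-83, 17373189)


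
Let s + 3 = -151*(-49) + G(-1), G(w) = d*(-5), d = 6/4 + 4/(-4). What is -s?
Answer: -14787/2 ≈ -7393.5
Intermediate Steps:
d = ½ (d = 6*(¼) + 4*(-¼) = 3/2 - 1 = ½ ≈ 0.50000)
G(w) = -5/2 (G(w) = (½)*(-5) = -5/2)
s = 14787/2 (s = -3 + (-151*(-49) - 5/2) = -3 + (7399 - 5/2) = -3 + 14793/2 = 14787/2 ≈ 7393.5)
-s = -1*14787/2 = -14787/2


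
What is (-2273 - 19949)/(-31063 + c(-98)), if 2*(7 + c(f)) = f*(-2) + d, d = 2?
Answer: 22222/30971 ≈ 0.71751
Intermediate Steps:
c(f) = -6 - f (c(f) = -7 + (f*(-2) + 2)/2 = -7 + (-2*f + 2)/2 = -7 + (2 - 2*f)/2 = -7 + (1 - f) = -6 - f)
(-2273 - 19949)/(-31063 + c(-98)) = (-2273 - 19949)/(-31063 + (-6 - 1*(-98))) = -22222/(-31063 + (-6 + 98)) = -22222/(-31063 + 92) = -22222/(-30971) = -22222*(-1/30971) = 22222/30971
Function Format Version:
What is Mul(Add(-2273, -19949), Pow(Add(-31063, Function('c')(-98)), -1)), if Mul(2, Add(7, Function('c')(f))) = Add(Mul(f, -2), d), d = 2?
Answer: Rational(22222, 30971) ≈ 0.71751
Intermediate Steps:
Function('c')(f) = Add(-6, Mul(-1, f)) (Function('c')(f) = Add(-7, Mul(Rational(1, 2), Add(Mul(f, -2), 2))) = Add(-7, Mul(Rational(1, 2), Add(Mul(-2, f), 2))) = Add(-7, Mul(Rational(1, 2), Add(2, Mul(-2, f)))) = Add(-7, Add(1, Mul(-1, f))) = Add(-6, Mul(-1, f)))
Mul(Add(-2273, -19949), Pow(Add(-31063, Function('c')(-98)), -1)) = Mul(Add(-2273, -19949), Pow(Add(-31063, Add(-6, Mul(-1, -98))), -1)) = Mul(-22222, Pow(Add(-31063, Add(-6, 98)), -1)) = Mul(-22222, Pow(Add(-31063, 92), -1)) = Mul(-22222, Pow(-30971, -1)) = Mul(-22222, Rational(-1, 30971)) = Rational(22222, 30971)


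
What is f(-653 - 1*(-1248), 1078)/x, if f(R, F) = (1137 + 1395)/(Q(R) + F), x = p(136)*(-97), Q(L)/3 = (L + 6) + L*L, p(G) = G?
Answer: -633/3512224888 ≈ -1.8023e-7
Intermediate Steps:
Q(L) = 18 + 3*L + 3*L**2 (Q(L) = 3*((L + 6) + L*L) = 3*((6 + L) + L**2) = 3*(6 + L + L**2) = 18 + 3*L + 3*L**2)
x = -13192 (x = 136*(-97) = -13192)
f(R, F) = 2532/(18 + F + 3*R + 3*R**2) (f(R, F) = (1137 + 1395)/((18 + 3*R + 3*R**2) + F) = 2532/(18 + F + 3*R + 3*R**2))
f(-653 - 1*(-1248), 1078)/x = (2532/(18 + 1078 + 3*(-653 - 1*(-1248)) + 3*(-653 - 1*(-1248))**2))/(-13192) = (2532/(18 + 1078 + 3*(-653 + 1248) + 3*(-653 + 1248)**2))*(-1/13192) = (2532/(18 + 1078 + 3*595 + 3*595**2))*(-1/13192) = (2532/(18 + 1078 + 1785 + 3*354025))*(-1/13192) = (2532/(18 + 1078 + 1785 + 1062075))*(-1/13192) = (2532/1064956)*(-1/13192) = (2532*(1/1064956))*(-1/13192) = (633/266239)*(-1/13192) = -633/3512224888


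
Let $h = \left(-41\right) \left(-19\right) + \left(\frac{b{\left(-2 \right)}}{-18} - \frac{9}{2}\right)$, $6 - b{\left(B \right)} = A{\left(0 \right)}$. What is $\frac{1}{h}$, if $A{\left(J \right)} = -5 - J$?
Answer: $\frac{9}{6965} \approx 0.0012922$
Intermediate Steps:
$b{\left(B \right)} = 11$ ($b{\left(B \right)} = 6 - \left(-5 - 0\right) = 6 - \left(-5 + 0\right) = 6 - -5 = 6 + 5 = 11$)
$h = \frac{6965}{9}$ ($h = \left(-41\right) \left(-19\right) + \left(\frac{11}{-18} - \frac{9}{2}\right) = 779 + \left(11 \left(- \frac{1}{18}\right) - \frac{9}{2}\right) = 779 - \frac{46}{9} = \frac{6965}{9} \approx 773.89$)
$\frac{1}{h} = \frac{1}{\frac{6965}{9}} = \frac{9}{6965}$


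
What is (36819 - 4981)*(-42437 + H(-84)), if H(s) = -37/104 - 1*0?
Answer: -70258267715/52 ≈ -1.3511e+9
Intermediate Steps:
H(s) = -37/104 (H(s) = -37*1/104 + 0 = -37/104 + 0 = -37/104)
(36819 - 4981)*(-42437 + H(-84)) = (36819 - 4981)*(-42437 - 37/104) = 31838*(-4413485/104) = -70258267715/52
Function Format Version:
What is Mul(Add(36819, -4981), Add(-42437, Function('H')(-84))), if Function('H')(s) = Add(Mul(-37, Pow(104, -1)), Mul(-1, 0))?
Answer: Rational(-70258267715, 52) ≈ -1.3511e+9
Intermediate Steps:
Function('H')(s) = Rational(-37, 104) (Function('H')(s) = Add(Mul(-37, Rational(1, 104)), 0) = Add(Rational(-37, 104), 0) = Rational(-37, 104))
Mul(Add(36819, -4981), Add(-42437, Function('H')(-84))) = Mul(Add(36819, -4981), Add(-42437, Rational(-37, 104))) = Mul(31838, Rational(-4413485, 104)) = Rational(-70258267715, 52)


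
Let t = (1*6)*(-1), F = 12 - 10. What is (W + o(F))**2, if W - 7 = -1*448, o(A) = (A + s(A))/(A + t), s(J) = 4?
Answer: 783225/4 ≈ 1.9581e+5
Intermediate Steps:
F = 2
t = -6 (t = 6*(-1) = -6)
o(A) = (4 + A)/(-6 + A) (o(A) = (A + 4)/(A - 6) = (4 + A)/(-6 + A))
W = -441 (W = 7 - 1*448 = 7 - 448 = -441)
(W + o(F))**2 = (-441 + (4 + 2)/(-6 + 2))**2 = (-441 + 6/(-4))**2 = (-441 - 1/4*6)**2 = (-441 - 3/2)**2 = (-885/2)**2 = 783225/4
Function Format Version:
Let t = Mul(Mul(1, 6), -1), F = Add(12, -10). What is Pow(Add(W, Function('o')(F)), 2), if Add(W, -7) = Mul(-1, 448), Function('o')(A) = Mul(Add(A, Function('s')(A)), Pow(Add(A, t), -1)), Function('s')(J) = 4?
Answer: Rational(783225, 4) ≈ 1.9581e+5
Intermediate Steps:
F = 2
t = -6 (t = Mul(6, -1) = -6)
Function('o')(A) = Mul(Pow(Add(-6, A), -1), Add(4, A)) (Function('o')(A) = Mul(Add(A, 4), Pow(Add(A, -6), -1)) = Mul(Add(4, A), Pow(Add(-6, A), -1)) = Mul(Pow(Add(-6, A), -1), Add(4, A)))
W = -441 (W = Add(7, Mul(-1, 448)) = Add(7, -448) = -441)
Pow(Add(W, Function('o')(F)), 2) = Pow(Add(-441, Mul(Pow(Add(-6, 2), -1), Add(4, 2))), 2) = Pow(Add(-441, Mul(Pow(-4, -1), 6)), 2) = Pow(Add(-441, Mul(Rational(-1, 4), 6)), 2) = Pow(Add(-441, Rational(-3, 2)), 2) = Pow(Rational(-885, 2), 2) = Rational(783225, 4)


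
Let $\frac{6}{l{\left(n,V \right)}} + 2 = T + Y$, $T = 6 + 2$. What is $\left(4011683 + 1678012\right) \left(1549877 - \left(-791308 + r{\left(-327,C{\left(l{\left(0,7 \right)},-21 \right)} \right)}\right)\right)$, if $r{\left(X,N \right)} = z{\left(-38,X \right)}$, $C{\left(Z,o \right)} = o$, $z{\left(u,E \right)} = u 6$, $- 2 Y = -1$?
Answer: $13321925839035$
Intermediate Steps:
$Y = \frac{1}{2}$ ($Y = \left(- \frac{1}{2}\right) \left(-1\right) = \frac{1}{2} \approx 0.5$)
$z{\left(u,E \right)} = 6 u$
$T = 8$
$l{\left(n,V \right)} = \frac{12}{13}$ ($l{\left(n,V \right)} = \frac{6}{-2 + \left(8 + \frac{1}{2}\right)} = \frac{6}{-2 + \frac{17}{2}} = \frac{6}{\frac{13}{2}} = 6 \cdot \frac{2}{13} = \frac{12}{13}$)
$r{\left(X,N \right)} = -228$ ($r{\left(X,N \right)} = 6 \left(-38\right) = -228$)
$\left(4011683 + 1678012\right) \left(1549877 - \left(-791308 + r{\left(-327,C{\left(l{\left(0,7 \right)},-21 \right)} \right)}\right)\right) = \left(4011683 + 1678012\right) \left(1549877 + \left(791308 - -228\right)\right) = 5689695 \left(1549877 + \left(791308 + 228\right)\right) = 5689695 \left(1549877 + 791536\right) = 5689695 \cdot 2341413 = 13321925839035$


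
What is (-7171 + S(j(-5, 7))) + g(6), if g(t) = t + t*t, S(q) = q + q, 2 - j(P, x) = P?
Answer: -7115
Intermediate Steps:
j(P, x) = 2 - P
S(q) = 2*q
g(t) = t + t²
(-7171 + S(j(-5, 7))) + g(6) = (-7171 + 2*(2 - 1*(-5))) + 6*(1 + 6) = (-7171 + 2*(2 + 5)) + 6*7 = (-7171 + 2*7) + 42 = (-7171 + 14) + 42 = -7157 + 42 = -7115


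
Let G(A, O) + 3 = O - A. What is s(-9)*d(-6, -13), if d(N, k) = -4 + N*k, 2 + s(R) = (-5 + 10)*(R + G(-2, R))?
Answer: -7178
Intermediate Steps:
G(A, O) = -3 + O - A (G(A, O) = -3 + (O - A) = -3 + O - A)
s(R) = -7 + 10*R (s(R) = -2 + (-5 + 10)*(R + (-3 + R - 1*(-2))) = -2 + 5*(R + (-3 + R + 2)) = -2 + 5*(R + (-1 + R)) = -2 + 5*(-1 + 2*R) = -2 + (-5 + 10*R) = -7 + 10*R)
s(-9)*d(-6, -13) = (-7 + 10*(-9))*(-4 - 6*(-13)) = (-7 - 90)*(-4 + 78) = -97*74 = -7178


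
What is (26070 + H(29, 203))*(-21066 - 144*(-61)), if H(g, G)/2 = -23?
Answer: -319626768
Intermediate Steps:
H(g, G) = -46 (H(g, G) = 2*(-23) = -46)
(26070 + H(29, 203))*(-21066 - 144*(-61)) = (26070 - 46)*(-21066 - 144*(-61)) = 26024*(-21066 + 8784) = 26024*(-12282) = -319626768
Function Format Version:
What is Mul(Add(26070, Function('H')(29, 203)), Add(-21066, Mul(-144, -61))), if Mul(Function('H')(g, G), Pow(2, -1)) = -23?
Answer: -319626768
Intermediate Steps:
Function('H')(g, G) = -46 (Function('H')(g, G) = Mul(2, -23) = -46)
Mul(Add(26070, Function('H')(29, 203)), Add(-21066, Mul(-144, -61))) = Mul(Add(26070, -46), Add(-21066, Mul(-144, -61))) = Mul(26024, Add(-21066, 8784)) = Mul(26024, -12282) = -319626768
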